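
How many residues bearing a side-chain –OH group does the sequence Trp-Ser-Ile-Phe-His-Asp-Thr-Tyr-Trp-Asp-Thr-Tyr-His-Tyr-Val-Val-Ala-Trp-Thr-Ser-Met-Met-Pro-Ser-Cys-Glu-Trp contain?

9

The –OH-bearing residues are Ser, Thr (aliphatic alcohols), and Tyr (phenol).
Matching residues: Ser2, Thr7, Tyr8, Thr11, Tyr12, Tyr14, Thr19, Ser20, Ser24.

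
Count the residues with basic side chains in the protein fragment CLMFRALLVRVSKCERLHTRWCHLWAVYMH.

K, R, and H are the three residues with basic side chains (ε-amine, guanidinium, and imidazole respectively).
Matching residues: R5, R10, K13, R16, H18, R20, H23, H30.

8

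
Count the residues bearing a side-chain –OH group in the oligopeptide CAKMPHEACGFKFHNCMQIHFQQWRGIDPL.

0

Serine (S), threonine (T), and tyrosine (Y) each carry a hydroxyl group on the side chain.
None of the 30 residues belong to this group.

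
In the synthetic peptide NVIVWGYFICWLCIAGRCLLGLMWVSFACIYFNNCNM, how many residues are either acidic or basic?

Acidic: D, E. Basic: H, K, R.
Acidic residues here: none (0).
Basic residues here: R17 (1).
The two groups share no amino acid, so total = 0 + 1 = 1.

1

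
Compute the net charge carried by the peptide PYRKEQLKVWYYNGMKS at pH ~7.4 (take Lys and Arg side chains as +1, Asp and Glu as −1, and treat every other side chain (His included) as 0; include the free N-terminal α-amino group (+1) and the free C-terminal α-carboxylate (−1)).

Positive (K, R): R3, K4, K8, K16 → +4.
Negative (D, E): E5 → −1.
The N-terminus (+1) and C-terminus (−1) cancel.
Net charge = (+4) + (−1) = +3.

+3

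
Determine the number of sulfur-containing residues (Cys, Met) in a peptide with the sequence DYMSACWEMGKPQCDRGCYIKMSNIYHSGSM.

Matching residues: M3, C6, M9, C14, C18, M22, M31.

7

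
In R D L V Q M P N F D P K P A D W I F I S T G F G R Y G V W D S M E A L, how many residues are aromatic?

6

Phenylalanine (F), tryptophan (W), and tyrosine (Y) have aromatic ring side chains.
Matching residues: F9, W16, F18, F23, Y26, W29.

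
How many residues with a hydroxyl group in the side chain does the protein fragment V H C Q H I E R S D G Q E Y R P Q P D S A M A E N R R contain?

3

The –OH-bearing residues are Ser, Thr (aliphatic alcohols), and Tyr (phenol).
Matching residues: S9, Y14, S20.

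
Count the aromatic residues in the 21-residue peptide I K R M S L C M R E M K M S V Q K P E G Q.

Phenylalanine (F), tryptophan (W), and tyrosine (Y) have aromatic ring side chains.
None of the 21 residues belong to this group.

0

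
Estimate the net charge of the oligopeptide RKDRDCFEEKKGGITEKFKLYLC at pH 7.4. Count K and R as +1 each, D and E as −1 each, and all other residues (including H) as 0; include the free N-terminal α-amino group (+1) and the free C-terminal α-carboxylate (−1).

Positive (K, R): R1, K2, R4, K10, K11, K17, K19 → +7.
Negative (D, E): D3, D5, E8, E9, E16 → −5.
The N-terminus (+1) and C-terminus (−1) cancel.
Net charge = (+7) + (−5) = +2.

+2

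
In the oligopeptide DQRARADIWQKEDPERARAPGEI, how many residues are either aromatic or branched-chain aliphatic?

3

Aromatic: F, W, Y. Branched-chain aliphatic: I, L, V.
Aromatic residues here: W9 (1).
Branched-chain aliphatic residues here: I8, I23 (2).
The two groups share no amino acid, so total = 1 + 2 = 3.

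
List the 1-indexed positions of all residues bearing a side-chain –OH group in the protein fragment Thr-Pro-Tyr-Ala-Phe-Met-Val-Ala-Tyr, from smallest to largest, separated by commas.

1, 3, 9

S, T, and Y are the three residues with a side-chain hydroxyl.
Matching residues: Thr1, Tyr3, Tyr9.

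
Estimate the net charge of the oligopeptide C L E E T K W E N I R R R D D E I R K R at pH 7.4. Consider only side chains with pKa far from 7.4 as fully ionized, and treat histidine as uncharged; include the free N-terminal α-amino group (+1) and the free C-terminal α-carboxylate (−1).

At pH ~7.4 the Lys and Arg side chains are protonated (+1), the Asp and Glu side chains are deprotonated (−1), and with His taken as neutral all other side chains carry no charge.
Positive (K, R): K6, R11, R12, R13, R18, K19, R20 → +7.
Negative (D, E): E3, E4, E8, D14, D15, E16 → −6.
The N-terminus (+1) and C-terminus (−1) cancel.
Net charge = (+7) + (−6) = +1.

+1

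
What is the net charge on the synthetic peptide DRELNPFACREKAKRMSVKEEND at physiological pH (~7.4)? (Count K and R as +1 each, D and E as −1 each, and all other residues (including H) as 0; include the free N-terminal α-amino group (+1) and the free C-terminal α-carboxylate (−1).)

0

Positive (K, R): R2, R10, K12, K14, R15, K19 → +6.
Negative (D, E): D1, E3, E11, E20, E21, D23 → −6.
The N-terminus (+1) and C-terminus (−1) cancel.
Net charge = (+6) + (−6) = 0.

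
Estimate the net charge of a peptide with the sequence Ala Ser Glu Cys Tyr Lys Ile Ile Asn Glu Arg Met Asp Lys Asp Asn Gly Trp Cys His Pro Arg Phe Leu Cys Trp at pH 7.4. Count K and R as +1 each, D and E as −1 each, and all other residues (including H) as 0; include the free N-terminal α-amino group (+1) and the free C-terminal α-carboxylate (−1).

Positive (K, R): Lys6, Arg11, Lys14, Arg22 → +4.
Negative (D, E): Glu3, Glu10, Asp13, Asp15 → −4.
The N-terminus (+1) and C-terminus (−1) cancel.
Net charge = (+4) + (−4) = 0.

0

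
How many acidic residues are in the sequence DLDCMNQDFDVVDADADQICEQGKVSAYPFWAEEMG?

Aspartate (D) and glutamate (E) have carboxylic-acid side chains and are the acidic amino acids.
Matching residues: D1, D3, D8, D10, D13, D15, D17, E21, E33, E34.

10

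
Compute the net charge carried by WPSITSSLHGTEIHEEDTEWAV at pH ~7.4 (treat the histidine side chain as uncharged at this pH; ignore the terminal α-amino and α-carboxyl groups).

The side chains ionized at physiological pH are Lys/Arg (+1) and Asp/Glu (−1); with His treated as neutral, nothing else contributes.
Positive (K, R): none → +0.
Negative (D, E): E12, E15, E16, D17, E19 → −5.
Net charge = (+0) + (−5) = −5.

-5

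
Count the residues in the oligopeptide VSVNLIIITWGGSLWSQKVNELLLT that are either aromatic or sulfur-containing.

2

Aromatic: F, W, Y. Sulfur-containing: C, M.
Aromatic residues here: W10, W15 (2).
Sulfur-containing residues here: none (0).
The two groups share no amino acid, so total = 2 + 0 = 2.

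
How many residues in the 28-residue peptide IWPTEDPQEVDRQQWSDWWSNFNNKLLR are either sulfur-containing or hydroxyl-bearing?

3

Sulfur-containing: C, M. Hydroxyl-bearing: S, T, Y.
Sulfur-containing residues here: none (0).
Hydroxyl-bearing residues here: T4, S16, S20 (3).
The two groups share no amino acid, so total = 0 + 3 = 3.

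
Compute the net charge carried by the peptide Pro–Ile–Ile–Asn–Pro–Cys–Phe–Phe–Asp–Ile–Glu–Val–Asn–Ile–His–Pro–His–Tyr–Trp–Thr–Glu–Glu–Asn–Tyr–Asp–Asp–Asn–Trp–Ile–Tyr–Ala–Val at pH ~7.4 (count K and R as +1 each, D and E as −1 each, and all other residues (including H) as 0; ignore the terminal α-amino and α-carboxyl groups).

-6

Positive (K, R): none → +0.
Negative (D, E): Asp9, Glu11, Glu21, Glu22, Asp25, Asp26 → −6.
Net charge = (+0) + (−6) = −6.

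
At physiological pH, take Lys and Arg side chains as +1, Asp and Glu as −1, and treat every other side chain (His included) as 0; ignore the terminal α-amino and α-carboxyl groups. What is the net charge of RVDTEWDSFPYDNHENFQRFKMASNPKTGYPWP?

Positive (K, R): R1, R19, K21, K27 → +4.
Negative (D, E): D3, E5, D7, D12, E15 → −5.
Net charge = (+4) + (−5) = −1.

-1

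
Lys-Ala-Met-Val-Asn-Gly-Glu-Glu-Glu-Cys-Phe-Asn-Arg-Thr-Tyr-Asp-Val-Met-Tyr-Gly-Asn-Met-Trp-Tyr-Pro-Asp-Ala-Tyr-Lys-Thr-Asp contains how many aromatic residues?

6

Phenylalanine (F), tryptophan (W), and tyrosine (Y) have aromatic ring side chains.
Matching residues: Phe11, Tyr15, Tyr19, Trp23, Tyr24, Tyr28.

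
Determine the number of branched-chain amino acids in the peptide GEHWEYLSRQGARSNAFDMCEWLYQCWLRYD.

3

V, L, and I make up the branched-chain aliphatic group.
Matching residues: L7, L23, L28.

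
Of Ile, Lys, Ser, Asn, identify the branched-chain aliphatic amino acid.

The BCAAs are Val, Leu, and Ile — aliphatic side chains with a branch point.
Of the listed options, only Ile belongs to this group.

Ile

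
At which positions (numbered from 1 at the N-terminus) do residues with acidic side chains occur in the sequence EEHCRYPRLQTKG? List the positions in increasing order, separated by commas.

The acidic residues are Asp (D) and Glu (E), whose side chains end in a carboxylate group.
Matching residues: E1, E2.

1, 2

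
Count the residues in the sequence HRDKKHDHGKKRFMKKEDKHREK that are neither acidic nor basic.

3

Acidic: D, E. Basic: K, R, H. All other residues are neither.
Matching residues: G9, F13, M14.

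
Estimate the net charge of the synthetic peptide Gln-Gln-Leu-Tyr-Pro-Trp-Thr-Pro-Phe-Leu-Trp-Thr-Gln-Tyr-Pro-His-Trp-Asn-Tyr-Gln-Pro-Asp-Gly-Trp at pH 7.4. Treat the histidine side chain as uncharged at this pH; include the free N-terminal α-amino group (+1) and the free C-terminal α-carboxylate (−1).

-1

Near pH 7.4, K and R contribute +1 each, D and E contribute −1 each, and every other side chain (His included, as stated) is uncharged.
Positive (K, R): none → +0.
Negative (D, E): Asp22 → −1.
The N-terminus (+1) and C-terminus (−1) cancel.
Net charge = (+0) + (−1) = −1.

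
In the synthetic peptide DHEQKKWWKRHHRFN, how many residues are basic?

8

Lysine (K), arginine (R), and histidine (H) have basic, nitrogen-containing side chains.
Matching residues: H2, K5, K6, K9, R10, H11, H12, R13.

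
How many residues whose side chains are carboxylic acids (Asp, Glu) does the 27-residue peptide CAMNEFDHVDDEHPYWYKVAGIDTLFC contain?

Matching residues: E5, D7, D10, D11, E12, D23.

6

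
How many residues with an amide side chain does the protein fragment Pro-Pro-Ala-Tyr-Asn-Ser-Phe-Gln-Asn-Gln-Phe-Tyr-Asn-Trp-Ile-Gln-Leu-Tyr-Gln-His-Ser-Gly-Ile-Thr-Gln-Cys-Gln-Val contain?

Asparagine (N) and glutamine (Q) have uncharged amide side chains.
Matching residues: Asn5, Gln8, Asn9, Gln10, Asn13, Gln16, Gln19, Gln25, Gln27.

9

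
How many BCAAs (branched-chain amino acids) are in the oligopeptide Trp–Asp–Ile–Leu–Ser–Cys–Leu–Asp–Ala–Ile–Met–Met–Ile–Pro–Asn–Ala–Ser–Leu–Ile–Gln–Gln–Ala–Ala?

7

V, L, and I make up the branched-chain aliphatic group.
Matching residues: Ile3, Leu4, Leu7, Ile10, Ile13, Leu18, Ile19.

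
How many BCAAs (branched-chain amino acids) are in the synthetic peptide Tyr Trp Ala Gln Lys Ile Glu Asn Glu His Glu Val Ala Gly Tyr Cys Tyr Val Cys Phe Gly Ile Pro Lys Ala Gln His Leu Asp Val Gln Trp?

The BCAAs are Val, Leu, and Ile — aliphatic side chains with a branch point.
Matching residues: Ile6, Val12, Val18, Ile22, Leu28, Val30.

6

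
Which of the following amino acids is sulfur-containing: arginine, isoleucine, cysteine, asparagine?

The sulfur-bearing residues are cysteine (–SH) and methionine (–S–CH₃).
Of the listed options, only cysteine belongs to this group.

cysteine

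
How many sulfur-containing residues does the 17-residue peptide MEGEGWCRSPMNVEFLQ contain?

3

Only Cys (C) and Met (M) have a sulfur atom in the side chain.
Matching residues: M1, C7, M11.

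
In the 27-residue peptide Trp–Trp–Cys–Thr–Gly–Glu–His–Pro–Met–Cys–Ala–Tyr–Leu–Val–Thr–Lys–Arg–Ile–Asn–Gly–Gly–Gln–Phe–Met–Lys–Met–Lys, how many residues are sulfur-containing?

Cysteine (C, thiol) and methionine (M, thioether) are the two sulfur-containing amino acids.
Matching residues: Cys3, Met9, Cys10, Met24, Met26.

5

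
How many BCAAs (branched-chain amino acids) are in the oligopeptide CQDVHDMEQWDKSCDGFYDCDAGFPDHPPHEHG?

1

The BCAAs are Val, Leu, and Ile — aliphatic side chains with a branch point.
Matching residues: V4.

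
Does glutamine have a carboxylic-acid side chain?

No

The acidic residues are Asp (D) and Glu (E), whose side chains end in a carboxylate group.
Glutamine is not in this group.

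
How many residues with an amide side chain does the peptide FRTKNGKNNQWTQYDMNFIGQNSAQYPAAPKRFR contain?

Only N (asparagine) and Q (glutamine) carry a side-chain carboxamide.
Matching residues: N5, N8, N9, Q10, Q13, N17, Q21, N22, Q25.

9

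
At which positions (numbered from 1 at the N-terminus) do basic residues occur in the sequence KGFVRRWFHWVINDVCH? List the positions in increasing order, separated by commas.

K, R, and H are the three residues with basic side chains (ε-amine, guanidinium, and imidazole respectively).
Matching residues: K1, R5, R6, H9, H17.

1, 5, 6, 9, 17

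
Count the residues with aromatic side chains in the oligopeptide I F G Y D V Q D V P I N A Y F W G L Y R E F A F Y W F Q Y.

F, W, and Y each carry an aromatic ring on the side chain.
Matching residues: F2, Y4, Y14, F15, W16, Y19, F22, F24, Y25, W26, F27, Y29.

12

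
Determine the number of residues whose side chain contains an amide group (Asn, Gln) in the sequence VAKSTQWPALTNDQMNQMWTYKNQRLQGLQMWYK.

9

Matching residues: Q6, N12, Q14, N16, Q17, N23, Q24, Q27, Q30.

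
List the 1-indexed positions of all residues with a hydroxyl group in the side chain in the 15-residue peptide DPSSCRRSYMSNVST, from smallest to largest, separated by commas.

3, 4, 8, 9, 11, 14, 15

S, T, and Y are the three residues with a side-chain hydroxyl.
Matching residues: S3, S4, S8, Y9, S11, S14, T15.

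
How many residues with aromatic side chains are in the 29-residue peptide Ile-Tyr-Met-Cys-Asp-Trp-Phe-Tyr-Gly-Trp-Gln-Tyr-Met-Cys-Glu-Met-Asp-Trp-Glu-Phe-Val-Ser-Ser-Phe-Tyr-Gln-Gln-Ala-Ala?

10

Phenylalanine (F), tryptophan (W), and tyrosine (Y) have aromatic ring side chains.
Matching residues: Tyr2, Trp6, Phe7, Tyr8, Trp10, Tyr12, Trp18, Phe20, Phe24, Tyr25.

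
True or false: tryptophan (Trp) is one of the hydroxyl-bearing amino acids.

S, T, and Y are the three residues with a side-chain hydroxyl.
Tryptophan is not in this group.

False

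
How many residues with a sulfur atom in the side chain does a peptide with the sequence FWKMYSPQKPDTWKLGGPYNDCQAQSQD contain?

The sulfur-bearing residues are cysteine (–SH) and methionine (–S–CH₃).
Matching residues: M4, C22.

2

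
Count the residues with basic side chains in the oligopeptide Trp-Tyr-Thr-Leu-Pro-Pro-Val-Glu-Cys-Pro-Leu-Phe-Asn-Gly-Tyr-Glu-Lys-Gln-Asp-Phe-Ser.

Lysine (K), arginine (R), and histidine (H) have basic, nitrogen-containing side chains.
Matching residues: Lys17.

1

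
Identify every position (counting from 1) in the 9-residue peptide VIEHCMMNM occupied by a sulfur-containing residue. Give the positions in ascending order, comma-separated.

5, 6, 7, 9

The sulfur-bearing residues are cysteine (–SH) and methionine (–S–CH₃).
Matching residues: C5, M6, M7, M9.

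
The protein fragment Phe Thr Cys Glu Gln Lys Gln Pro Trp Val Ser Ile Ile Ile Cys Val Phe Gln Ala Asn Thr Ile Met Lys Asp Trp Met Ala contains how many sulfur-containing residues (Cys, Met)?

4

Matching residues: Cys3, Cys15, Met23, Met27.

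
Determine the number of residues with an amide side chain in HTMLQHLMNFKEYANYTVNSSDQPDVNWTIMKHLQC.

7

Only N (asparagine) and Q (glutamine) carry a side-chain carboxamide.
Matching residues: Q5, N9, N15, N19, Q23, N27, Q35.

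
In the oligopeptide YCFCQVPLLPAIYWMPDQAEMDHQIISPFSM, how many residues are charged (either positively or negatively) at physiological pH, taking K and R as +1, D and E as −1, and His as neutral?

Charged side chains at pH ~7.4: K, R (positive); D, E (negative).
Matching residues: D17, E20, D22.

3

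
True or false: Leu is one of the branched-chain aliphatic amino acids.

True

The BCAAs are Val, Leu, and Ile — aliphatic side chains with a branch point.
Leucine is in this group.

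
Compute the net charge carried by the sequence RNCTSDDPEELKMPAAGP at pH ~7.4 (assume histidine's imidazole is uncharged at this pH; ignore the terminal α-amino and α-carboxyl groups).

Near pH 7.4, K and R contribute +1 each, D and E contribute −1 each, and every other side chain (His included, as stated) is uncharged.
Positive (K, R): R1, K12 → +2.
Negative (D, E): D6, D7, E9, E10 → −4.
Net charge = (+2) + (−4) = −2.

-2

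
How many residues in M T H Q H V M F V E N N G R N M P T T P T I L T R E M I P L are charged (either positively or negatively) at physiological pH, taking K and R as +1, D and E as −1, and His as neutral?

Charged side chains at pH ~7.4: K, R (positive); D, E (negative).
Matching residues: E10, R14, R25, E26.

4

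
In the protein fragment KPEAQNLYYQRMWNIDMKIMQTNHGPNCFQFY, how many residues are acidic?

2

Aspartate (D) and glutamate (E) have carboxylic-acid side chains and are the acidic amino acids.
Matching residues: E3, D16.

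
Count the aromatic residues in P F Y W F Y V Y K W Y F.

The aromatic amino acids are Phe (F, benzyl), Trp (W, indole), and Tyr (Y, phenol).
Matching residues: F2, Y3, W4, F5, Y6, Y8, W10, Y11, F12.

9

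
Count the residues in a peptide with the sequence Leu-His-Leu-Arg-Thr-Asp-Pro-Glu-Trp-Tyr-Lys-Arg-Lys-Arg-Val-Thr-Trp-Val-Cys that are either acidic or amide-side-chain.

Acidic: D, E. Amide-side-chain: N, Q.
Acidic residues here: Asp6, Glu8 (2).
Amide-side-chain residues here: none (0).
The two groups share no amino acid, so total = 2 + 0 = 2.

2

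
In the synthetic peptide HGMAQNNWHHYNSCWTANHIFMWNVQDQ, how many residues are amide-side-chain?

8

Asparagine (N) and glutamine (Q) have uncharged amide side chains.
Matching residues: Q5, N6, N7, N12, N18, N24, Q26, Q28.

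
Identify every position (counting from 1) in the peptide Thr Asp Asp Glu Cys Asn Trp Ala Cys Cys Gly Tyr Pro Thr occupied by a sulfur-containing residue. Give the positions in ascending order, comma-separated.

The sulfur-bearing residues are cysteine (–SH) and methionine (–S–CH₃).
Matching residues: Cys5, Cys9, Cys10.

5, 9, 10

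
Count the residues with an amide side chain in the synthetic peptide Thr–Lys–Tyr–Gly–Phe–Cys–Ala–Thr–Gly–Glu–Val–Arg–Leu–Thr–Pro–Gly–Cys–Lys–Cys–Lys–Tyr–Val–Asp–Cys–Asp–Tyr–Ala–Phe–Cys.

0

The amide-side-chain residues are Asn (N) and Gln (Q).
None of the 29 residues belong to this group.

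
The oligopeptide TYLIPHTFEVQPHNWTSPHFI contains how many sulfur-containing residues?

0

Cysteine (C, thiol) and methionine (M, thioether) are the two sulfur-containing amino acids.
None of the 21 residues belong to this group.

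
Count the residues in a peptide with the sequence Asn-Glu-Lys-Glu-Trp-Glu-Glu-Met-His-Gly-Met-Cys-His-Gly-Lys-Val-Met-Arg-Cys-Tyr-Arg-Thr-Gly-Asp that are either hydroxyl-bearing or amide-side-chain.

Hydroxyl-bearing: S, T, Y. Amide-side-chain: N, Q.
Hydroxyl-bearing residues here: Tyr20, Thr22 (2).
Amide-side-chain residues here: Asn1 (1).
The two groups share no amino acid, so total = 2 + 1 = 3.

3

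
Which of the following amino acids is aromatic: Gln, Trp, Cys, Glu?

Trp

F, W, and Y each carry an aromatic ring on the side chain.
Of the listed options, only Trp belongs to this group.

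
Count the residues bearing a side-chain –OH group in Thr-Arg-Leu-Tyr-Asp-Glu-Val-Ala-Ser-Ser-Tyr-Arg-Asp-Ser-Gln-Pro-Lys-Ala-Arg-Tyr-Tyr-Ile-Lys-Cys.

The –OH-bearing residues are Ser, Thr (aliphatic alcohols), and Tyr (phenol).
Matching residues: Thr1, Tyr4, Ser9, Ser10, Tyr11, Ser14, Tyr20, Tyr21.

8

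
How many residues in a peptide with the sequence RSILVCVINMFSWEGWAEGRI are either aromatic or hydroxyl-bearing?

Aromatic: F, W, Y. Hydroxyl-bearing: S, T, Y.
Aromatic residues here: F11, W13, W16 (3).
Hydroxyl-bearing residues here: S2, S12 (2).
(Y belongs to both groups, but none appear in this sequence.) Total = 3 + 2 = 5.

5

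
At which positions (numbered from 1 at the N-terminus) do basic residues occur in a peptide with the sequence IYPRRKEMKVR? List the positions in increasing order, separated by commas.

The basic amino acids are Lys (K), Arg (R), and His (H).
Matching residues: R4, R5, K6, K9, R11.

4, 5, 6, 9, 11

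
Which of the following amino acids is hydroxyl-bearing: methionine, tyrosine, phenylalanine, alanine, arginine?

tyrosine

Serine (S), threonine (T), and tyrosine (Y) each carry a hydroxyl group on the side chain.
Of the listed options, only tyrosine belongs to this group.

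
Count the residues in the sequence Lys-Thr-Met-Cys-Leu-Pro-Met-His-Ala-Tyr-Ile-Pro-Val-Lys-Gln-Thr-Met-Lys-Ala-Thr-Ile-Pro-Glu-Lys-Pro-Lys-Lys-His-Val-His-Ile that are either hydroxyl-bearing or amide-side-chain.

Hydroxyl-bearing: S, T, Y. Amide-side-chain: N, Q.
Hydroxyl-bearing residues here: Thr2, Tyr10, Thr16, Thr20 (4).
Amide-side-chain residues here: Gln15 (1).
The two groups share no amino acid, so total = 4 + 1 = 5.

5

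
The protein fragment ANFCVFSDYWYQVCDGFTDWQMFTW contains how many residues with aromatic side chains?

9

The aromatic amino acids are Phe (F, benzyl), Trp (W, indole), and Tyr (Y, phenol).
Matching residues: F3, F6, Y9, W10, Y11, F17, W20, F23, W25.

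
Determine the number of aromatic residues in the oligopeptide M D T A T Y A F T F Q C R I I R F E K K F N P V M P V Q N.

5

F, W, and Y each carry an aromatic ring on the side chain.
Matching residues: Y6, F8, F10, F17, F21.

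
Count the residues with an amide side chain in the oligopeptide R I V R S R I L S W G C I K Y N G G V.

Only N (asparagine) and Q (glutamine) carry a side-chain carboxamide.
Matching residues: N16.

1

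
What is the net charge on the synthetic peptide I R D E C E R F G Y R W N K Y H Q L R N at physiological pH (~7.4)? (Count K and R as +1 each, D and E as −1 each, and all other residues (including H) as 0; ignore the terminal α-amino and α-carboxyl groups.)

+2

Positive (K, R): R2, R7, R11, K14, R19 → +5.
Negative (D, E): D3, E4, E6 → −3.
Net charge = (+5) + (−3) = +2.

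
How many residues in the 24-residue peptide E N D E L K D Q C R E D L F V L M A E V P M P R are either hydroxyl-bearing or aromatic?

1

Hydroxyl-bearing: S, T, Y. Aromatic: F, W, Y.
Hydroxyl-bearing residues here: none (0).
Aromatic residues here: F14 (1).
(Y belongs to both groups, but none appear in this sequence.) Total = 0 + 1 = 1.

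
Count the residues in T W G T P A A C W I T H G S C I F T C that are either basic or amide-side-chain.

1

Basic: H, K, R. Amide-side-chain: N, Q.
Basic residues here: H12 (1).
Amide-side-chain residues here: none (0).
The two groups share no amino acid, so total = 1 + 0 = 1.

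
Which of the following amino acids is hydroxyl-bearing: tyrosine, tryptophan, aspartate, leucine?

Serine (S), threonine (T), and tyrosine (Y) each carry a hydroxyl group on the side chain.
Of the listed options, only tyrosine belongs to this group.

tyrosine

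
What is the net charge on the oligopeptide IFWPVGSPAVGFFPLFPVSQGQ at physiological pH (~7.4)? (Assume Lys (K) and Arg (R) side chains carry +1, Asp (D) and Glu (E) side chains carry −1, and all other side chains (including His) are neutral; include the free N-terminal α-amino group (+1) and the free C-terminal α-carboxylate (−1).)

0

Positive (K, R): none → +0.
Negative (D, E): none → −0.
The N-terminus (+1) and C-terminus (−1) cancel.
Net charge = (+0) + (−0) = 0.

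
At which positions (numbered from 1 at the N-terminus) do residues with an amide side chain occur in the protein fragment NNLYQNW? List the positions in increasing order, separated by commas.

Asparagine (N) and glutamine (Q) have uncharged amide side chains.
Matching residues: N1, N2, Q5, N6.

1, 2, 5, 6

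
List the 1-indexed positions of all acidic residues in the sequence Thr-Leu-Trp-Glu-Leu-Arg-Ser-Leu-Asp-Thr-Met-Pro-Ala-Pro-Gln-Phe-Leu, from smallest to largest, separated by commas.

Aspartate (D) and glutamate (E) have carboxylic-acid side chains and are the acidic amino acids.
Matching residues: Glu4, Asp9.

4, 9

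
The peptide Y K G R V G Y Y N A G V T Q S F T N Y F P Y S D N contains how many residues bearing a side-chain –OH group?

9

The –OH-bearing residues are Ser, Thr (aliphatic alcohols), and Tyr (phenol).
Matching residues: Y1, Y7, Y8, T13, S15, T17, Y19, Y22, S23.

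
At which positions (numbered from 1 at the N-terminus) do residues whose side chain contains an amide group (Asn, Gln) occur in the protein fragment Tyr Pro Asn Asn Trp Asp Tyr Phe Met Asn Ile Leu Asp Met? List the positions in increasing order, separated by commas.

3, 4, 10

Matching residues: Asn3, Asn4, Asn10.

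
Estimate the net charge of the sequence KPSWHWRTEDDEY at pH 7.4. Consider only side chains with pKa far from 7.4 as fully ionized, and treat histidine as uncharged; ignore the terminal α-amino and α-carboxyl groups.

-2

Near pH 7.4, K and R contribute +1 each, D and E contribute −1 each, and every other side chain (His included, as stated) is uncharged.
Positive (K, R): K1, R7 → +2.
Negative (D, E): E9, D10, D11, E12 → −4.
Net charge = (+2) + (−4) = −2.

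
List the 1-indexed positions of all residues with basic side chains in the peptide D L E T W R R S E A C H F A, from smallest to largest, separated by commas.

The basic amino acids are Lys (K), Arg (R), and His (H).
Matching residues: R6, R7, H12.

6, 7, 12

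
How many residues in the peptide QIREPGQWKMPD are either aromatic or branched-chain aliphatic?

2

Aromatic: F, W, Y. Branched-chain aliphatic: I, L, V.
Aromatic residues here: W8 (1).
Branched-chain aliphatic residues here: I2 (1).
The two groups share no amino acid, so total = 1 + 1 = 2.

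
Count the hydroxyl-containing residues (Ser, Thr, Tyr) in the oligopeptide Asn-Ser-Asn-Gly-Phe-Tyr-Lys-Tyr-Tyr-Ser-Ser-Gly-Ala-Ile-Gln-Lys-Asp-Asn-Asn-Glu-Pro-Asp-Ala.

6

Matching residues: Ser2, Tyr6, Tyr8, Tyr9, Ser10, Ser11.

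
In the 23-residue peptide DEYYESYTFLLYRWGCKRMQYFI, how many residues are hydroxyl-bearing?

S, T, and Y are the three residues with a side-chain hydroxyl.
Matching residues: Y3, Y4, S6, Y7, T8, Y12, Y21.

7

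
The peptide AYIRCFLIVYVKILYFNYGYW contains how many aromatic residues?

8

F, W, and Y each carry an aromatic ring on the side chain.
Matching residues: Y2, F6, Y10, Y15, F16, Y18, Y20, W21.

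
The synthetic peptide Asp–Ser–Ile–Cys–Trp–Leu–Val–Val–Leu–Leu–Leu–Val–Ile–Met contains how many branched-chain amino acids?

9

V, L, and I make up the branched-chain aliphatic group.
Matching residues: Ile3, Leu6, Val7, Val8, Leu9, Leu10, Leu11, Val12, Ile13.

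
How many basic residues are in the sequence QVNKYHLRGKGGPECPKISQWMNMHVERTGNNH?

8

Lysine (K), arginine (R), and histidine (H) have basic, nitrogen-containing side chains.
Matching residues: K4, H6, R8, K10, K17, H25, R28, H33.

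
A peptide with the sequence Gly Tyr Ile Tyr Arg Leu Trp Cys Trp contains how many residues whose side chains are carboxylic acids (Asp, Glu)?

0

None of the 9 residues belong to this group.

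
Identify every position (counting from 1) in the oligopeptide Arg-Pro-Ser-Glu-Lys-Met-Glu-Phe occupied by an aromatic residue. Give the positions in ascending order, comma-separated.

Matching residues: Phe8.

8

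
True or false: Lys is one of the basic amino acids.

The basic amino acids are Lys (K), Arg (R), and His (H).
Lysine is in this group.

True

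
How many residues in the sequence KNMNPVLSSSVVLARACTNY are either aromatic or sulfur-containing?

Aromatic: F, W, Y. Sulfur-containing: C, M.
Aromatic residues here: Y20 (1).
Sulfur-containing residues here: M3, C17 (2).
The two groups share no amino acid, so total = 1 + 2 = 3.

3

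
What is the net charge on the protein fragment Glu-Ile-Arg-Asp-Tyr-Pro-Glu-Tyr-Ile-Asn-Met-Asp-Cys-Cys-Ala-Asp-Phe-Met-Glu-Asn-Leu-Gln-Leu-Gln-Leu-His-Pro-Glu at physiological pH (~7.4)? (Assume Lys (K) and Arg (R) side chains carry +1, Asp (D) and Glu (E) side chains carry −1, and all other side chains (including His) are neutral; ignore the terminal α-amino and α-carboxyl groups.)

-6

Positive (K, R): Arg3 → +1.
Negative (D, E): Glu1, Asp4, Glu7, Asp12, Asp16, Glu19, Glu28 → −7.
Net charge = (+1) + (−7) = −6.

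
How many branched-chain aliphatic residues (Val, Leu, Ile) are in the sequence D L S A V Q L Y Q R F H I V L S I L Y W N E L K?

9

Matching residues: L2, V5, L7, I13, V14, L15, I17, L18, L23.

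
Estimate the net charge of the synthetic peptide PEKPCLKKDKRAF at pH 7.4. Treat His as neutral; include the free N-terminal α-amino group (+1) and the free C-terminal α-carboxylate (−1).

Near pH 7.4, K and R contribute +1 each, D and E contribute −1 each, and every other side chain (His included, as stated) is uncharged.
Positive (K, R): K3, K7, K8, K10, R11 → +5.
Negative (D, E): E2, D9 → −2.
The N-terminus (+1) and C-terminus (−1) cancel.
Net charge = (+5) + (−2) = +3.

+3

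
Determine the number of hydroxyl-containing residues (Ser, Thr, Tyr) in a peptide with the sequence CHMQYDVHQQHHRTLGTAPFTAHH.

4

Matching residues: Y5, T14, T17, T21.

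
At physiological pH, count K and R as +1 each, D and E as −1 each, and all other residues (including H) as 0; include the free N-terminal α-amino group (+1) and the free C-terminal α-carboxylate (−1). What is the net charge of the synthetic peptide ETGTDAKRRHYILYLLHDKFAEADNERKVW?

Positive (K, R): K7, R8, R9, K19, R27, K28 → +6.
Negative (D, E): E1, D5, D18, E22, D24, E26 → −6.
The N-terminus (+1) and C-terminus (−1) cancel.
Net charge = (+6) + (−6) = 0.

0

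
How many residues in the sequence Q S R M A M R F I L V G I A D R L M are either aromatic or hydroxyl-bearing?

Aromatic: F, W, Y. Hydroxyl-bearing: S, T, Y.
Aromatic residues here: F8 (1).
Hydroxyl-bearing residues here: S2 (1).
(Y belongs to both groups, but none appear in this sequence.) Total = 1 + 1 = 2.

2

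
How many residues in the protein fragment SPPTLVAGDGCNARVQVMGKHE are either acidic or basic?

5

Acidic: D, E. Basic: H, K, R.
Acidic residues here: D9, E22 (2).
Basic residues here: R14, K20, H21 (3).
The two groups share no amino acid, so total = 2 + 3 = 5.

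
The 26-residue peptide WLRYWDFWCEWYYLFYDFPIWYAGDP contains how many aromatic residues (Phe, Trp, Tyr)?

Matching residues: W1, Y4, W5, F7, W8, W11, Y12, Y13, F15, Y16, F18, W21, Y22.

13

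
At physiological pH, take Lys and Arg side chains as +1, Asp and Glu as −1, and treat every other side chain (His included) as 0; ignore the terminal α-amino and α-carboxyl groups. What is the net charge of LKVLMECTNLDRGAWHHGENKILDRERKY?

Positive (K, R): K2, R12, K21, R25, R27, K28 → +6.
Negative (D, E): E6, D11, E19, D24, E26 → −5.
Net charge = (+6) + (−5) = +1.

+1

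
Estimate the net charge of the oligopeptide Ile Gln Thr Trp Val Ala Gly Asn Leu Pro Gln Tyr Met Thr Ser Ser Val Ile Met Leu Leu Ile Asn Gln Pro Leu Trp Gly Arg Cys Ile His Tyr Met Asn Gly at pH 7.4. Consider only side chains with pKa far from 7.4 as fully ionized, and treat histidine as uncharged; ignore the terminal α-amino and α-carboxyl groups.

+1

The side chains ionized at physiological pH are Lys/Arg (+1) and Asp/Glu (−1); with His treated as neutral, nothing else contributes.
Positive (K, R): Arg29 → +1.
Negative (D, E): none → −0.
Net charge = (+1) + (−0) = +1.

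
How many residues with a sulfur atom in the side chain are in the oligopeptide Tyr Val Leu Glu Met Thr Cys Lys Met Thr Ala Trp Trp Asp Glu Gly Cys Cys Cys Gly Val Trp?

6

Cysteine (C, thiol) and methionine (M, thioether) are the two sulfur-containing amino acids.
Matching residues: Met5, Cys7, Met9, Cys17, Cys18, Cys19.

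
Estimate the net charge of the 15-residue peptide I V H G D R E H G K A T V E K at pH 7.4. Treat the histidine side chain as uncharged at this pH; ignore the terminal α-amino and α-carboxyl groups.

0

At pH ~7.4 the Lys and Arg side chains are protonated (+1), the Asp and Glu side chains are deprotonated (−1), and with His taken as neutral all other side chains carry no charge.
Positive (K, R): R6, K10, K15 → +3.
Negative (D, E): D5, E7, E14 → −3.
Net charge = (+3) + (−3) = 0.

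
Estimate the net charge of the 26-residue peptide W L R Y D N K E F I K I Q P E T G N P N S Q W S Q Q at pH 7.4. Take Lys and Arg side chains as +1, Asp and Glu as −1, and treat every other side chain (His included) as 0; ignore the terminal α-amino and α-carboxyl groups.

0

Positive (K, R): R3, K7, K11 → +3.
Negative (D, E): D5, E8, E15 → −3.
Net charge = (+3) + (−3) = 0.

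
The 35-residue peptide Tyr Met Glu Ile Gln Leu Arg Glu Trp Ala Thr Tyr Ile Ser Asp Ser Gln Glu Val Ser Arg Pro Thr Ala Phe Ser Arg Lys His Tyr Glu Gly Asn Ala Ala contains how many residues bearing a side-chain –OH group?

The –OH-bearing residues are Ser, Thr (aliphatic alcohols), and Tyr (phenol).
Matching residues: Tyr1, Thr11, Tyr12, Ser14, Ser16, Ser20, Thr23, Ser26, Tyr30.

9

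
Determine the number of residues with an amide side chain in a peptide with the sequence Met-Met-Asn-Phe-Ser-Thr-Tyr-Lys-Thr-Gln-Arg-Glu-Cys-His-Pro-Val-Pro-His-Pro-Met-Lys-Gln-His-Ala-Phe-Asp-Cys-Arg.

3

The amide-side-chain residues are Asn (N) and Gln (Q).
Matching residues: Asn3, Gln10, Gln22.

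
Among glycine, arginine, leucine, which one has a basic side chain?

Lysine (K), arginine (R), and histidine (H) have basic, nitrogen-containing side chains.
Of the listed options, only arginine belongs to this group.

arginine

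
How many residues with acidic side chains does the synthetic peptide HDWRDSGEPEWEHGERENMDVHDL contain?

9

Only D (aspartate) and E (glutamate) carry a side-chain carboxylic acid.
Matching residues: D2, D5, E8, E10, E12, E15, E17, D20, D23.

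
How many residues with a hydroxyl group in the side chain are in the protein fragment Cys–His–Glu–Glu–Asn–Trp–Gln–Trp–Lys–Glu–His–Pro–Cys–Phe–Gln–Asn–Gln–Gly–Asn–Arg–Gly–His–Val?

The –OH-bearing residues are Ser, Thr (aliphatic alcohols), and Tyr (phenol).
None of the 23 residues belong to this group.

0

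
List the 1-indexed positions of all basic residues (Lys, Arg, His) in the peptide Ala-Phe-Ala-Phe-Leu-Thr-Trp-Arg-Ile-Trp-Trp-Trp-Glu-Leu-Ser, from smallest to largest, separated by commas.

8

Matching residues: Arg8.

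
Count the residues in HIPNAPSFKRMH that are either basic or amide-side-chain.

5

Basic: H, K, R. Amide-side-chain: N, Q.
Basic residues here: H1, K9, R10, H12 (4).
Amide-side-chain residues here: N4 (1).
The two groups share no amino acid, so total = 4 + 1 = 5.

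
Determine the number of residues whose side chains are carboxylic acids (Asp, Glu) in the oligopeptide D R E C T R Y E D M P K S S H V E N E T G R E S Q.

Matching residues: D1, E3, E8, D9, E17, E19, E23.

7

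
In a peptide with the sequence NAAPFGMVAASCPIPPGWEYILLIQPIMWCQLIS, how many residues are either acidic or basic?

1

Acidic: D, E. Basic: H, K, R.
Acidic residues here: E19 (1).
Basic residues here: none (0).
The two groups share no amino acid, so total = 1 + 0 = 1.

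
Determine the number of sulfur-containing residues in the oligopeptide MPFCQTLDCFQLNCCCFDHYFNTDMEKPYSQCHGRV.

Only Cys (C) and Met (M) have a sulfur atom in the side chain.
Matching residues: M1, C4, C9, C14, C15, C16, M25, C32.

8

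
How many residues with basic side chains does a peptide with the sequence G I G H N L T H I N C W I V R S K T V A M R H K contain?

K, R, and H are the three residues with basic side chains (ε-amine, guanidinium, and imidazole respectively).
Matching residues: H4, H8, R15, K17, R22, H23, K24.

7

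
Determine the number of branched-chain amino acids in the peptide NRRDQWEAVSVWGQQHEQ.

2

The BCAAs are Val, Leu, and Ile — aliphatic side chains with a branch point.
Matching residues: V9, V11.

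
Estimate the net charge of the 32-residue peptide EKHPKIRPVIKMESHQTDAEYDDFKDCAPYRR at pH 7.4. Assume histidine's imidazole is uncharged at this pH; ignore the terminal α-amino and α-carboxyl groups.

0

The side chains ionized at physiological pH are Lys/Arg (+1) and Asp/Glu (−1); with His treated as neutral, nothing else contributes.
Positive (K, R): K2, K5, R7, K11, K25, R31, R32 → +7.
Negative (D, E): E1, E13, D18, E20, D22, D23, D26 → −7.
Net charge = (+7) + (−7) = 0.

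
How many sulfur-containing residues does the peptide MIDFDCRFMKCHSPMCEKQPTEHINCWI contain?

7

Cysteine (C, thiol) and methionine (M, thioether) are the two sulfur-containing amino acids.
Matching residues: M1, C6, M9, C11, M15, C16, C26.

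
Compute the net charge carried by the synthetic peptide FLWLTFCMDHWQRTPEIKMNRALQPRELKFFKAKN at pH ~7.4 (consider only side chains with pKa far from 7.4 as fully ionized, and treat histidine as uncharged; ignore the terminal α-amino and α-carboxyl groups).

+4

At pH ~7.4 the Lys and Arg side chains are protonated (+1), the Asp and Glu side chains are deprotonated (−1), and with His taken as neutral all other side chains carry no charge.
Positive (K, R): R13, K18, R21, R26, K29, K32, K34 → +7.
Negative (D, E): D9, E16, E27 → −3.
Net charge = (+7) + (−3) = +4.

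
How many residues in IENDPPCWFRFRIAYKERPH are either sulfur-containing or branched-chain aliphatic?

Sulfur-containing: C, M. Branched-chain aliphatic: I, L, V.
Sulfur-containing residues here: C7 (1).
Branched-chain aliphatic residues here: I1, I13 (2).
The two groups share no amino acid, so total = 1 + 2 = 3.

3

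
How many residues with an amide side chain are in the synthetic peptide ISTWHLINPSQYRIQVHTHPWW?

The amide-side-chain residues are Asn (N) and Gln (Q).
Matching residues: N8, Q11, Q15.

3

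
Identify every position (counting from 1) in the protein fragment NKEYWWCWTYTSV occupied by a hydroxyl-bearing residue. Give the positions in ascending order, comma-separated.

Serine (S), threonine (T), and tyrosine (Y) each carry a hydroxyl group on the side chain.
Matching residues: Y4, T9, Y10, T11, S12.

4, 9, 10, 11, 12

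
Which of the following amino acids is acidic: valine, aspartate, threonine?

aspartate

Aspartate (D) and glutamate (E) have carboxylic-acid side chains and are the acidic amino acids.
Of the listed options, only aspartate belongs to this group.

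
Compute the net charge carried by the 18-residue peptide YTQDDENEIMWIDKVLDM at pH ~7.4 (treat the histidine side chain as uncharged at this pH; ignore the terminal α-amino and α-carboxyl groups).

-5

Near pH 7.4, K and R contribute +1 each, D and E contribute −1 each, and every other side chain (His included, as stated) is uncharged.
Positive (K, R): K14 → +1.
Negative (D, E): D4, D5, E6, E8, D13, D17 → −6.
Net charge = (+1) + (−6) = −5.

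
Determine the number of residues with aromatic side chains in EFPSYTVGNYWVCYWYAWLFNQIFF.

F, W, and Y each carry an aromatic ring on the side chain.
Matching residues: F2, Y5, Y10, W11, Y14, W15, Y16, W18, F20, F24, F25.

11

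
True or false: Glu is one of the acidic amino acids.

True

Only D (aspartate) and E (glutamate) carry a side-chain carboxylic acid.
Glutamate is in this group.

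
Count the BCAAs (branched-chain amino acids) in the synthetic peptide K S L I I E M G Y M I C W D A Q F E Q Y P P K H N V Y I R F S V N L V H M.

9

Valine (V), leucine (L), and isoleucine (I) are the branched-chain amino acids.
Matching residues: L3, I4, I5, I11, V26, I28, V32, L34, V35.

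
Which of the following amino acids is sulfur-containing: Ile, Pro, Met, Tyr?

Cysteine (C, thiol) and methionine (M, thioether) are the two sulfur-containing amino acids.
Of the listed options, only Met belongs to this group.

Met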